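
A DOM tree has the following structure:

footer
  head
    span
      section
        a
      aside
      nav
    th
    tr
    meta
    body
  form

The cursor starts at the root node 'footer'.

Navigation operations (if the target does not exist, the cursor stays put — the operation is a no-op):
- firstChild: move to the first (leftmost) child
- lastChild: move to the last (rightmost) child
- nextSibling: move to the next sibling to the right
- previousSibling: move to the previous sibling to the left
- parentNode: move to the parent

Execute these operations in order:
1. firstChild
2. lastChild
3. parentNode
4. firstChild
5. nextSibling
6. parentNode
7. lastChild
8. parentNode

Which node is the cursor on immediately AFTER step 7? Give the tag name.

Answer: body

Derivation:
After 1 (firstChild): head
After 2 (lastChild): body
After 3 (parentNode): head
After 4 (firstChild): span
After 5 (nextSibling): th
After 6 (parentNode): head
After 7 (lastChild): body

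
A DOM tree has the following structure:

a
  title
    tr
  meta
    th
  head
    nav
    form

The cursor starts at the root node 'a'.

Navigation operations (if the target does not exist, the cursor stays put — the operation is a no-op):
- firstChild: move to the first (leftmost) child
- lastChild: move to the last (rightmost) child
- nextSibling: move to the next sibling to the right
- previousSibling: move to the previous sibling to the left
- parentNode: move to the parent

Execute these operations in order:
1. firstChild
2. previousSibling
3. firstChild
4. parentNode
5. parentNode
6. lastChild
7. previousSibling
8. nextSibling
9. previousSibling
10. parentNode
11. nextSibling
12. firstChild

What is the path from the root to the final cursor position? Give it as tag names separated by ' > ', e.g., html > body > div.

Answer: a > title

Derivation:
After 1 (firstChild): title
After 2 (previousSibling): title (no-op, stayed)
After 3 (firstChild): tr
After 4 (parentNode): title
After 5 (parentNode): a
After 6 (lastChild): head
After 7 (previousSibling): meta
After 8 (nextSibling): head
After 9 (previousSibling): meta
After 10 (parentNode): a
After 11 (nextSibling): a (no-op, stayed)
After 12 (firstChild): title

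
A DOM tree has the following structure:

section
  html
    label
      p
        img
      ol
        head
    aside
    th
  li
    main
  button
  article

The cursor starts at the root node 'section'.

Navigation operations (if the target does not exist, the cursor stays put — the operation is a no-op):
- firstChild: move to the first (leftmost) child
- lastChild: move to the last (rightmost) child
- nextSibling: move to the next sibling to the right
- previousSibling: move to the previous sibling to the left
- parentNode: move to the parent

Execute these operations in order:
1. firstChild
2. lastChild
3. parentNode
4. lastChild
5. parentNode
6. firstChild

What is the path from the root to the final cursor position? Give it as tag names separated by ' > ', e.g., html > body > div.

After 1 (firstChild): html
After 2 (lastChild): th
After 3 (parentNode): html
After 4 (lastChild): th
After 5 (parentNode): html
After 6 (firstChild): label

Answer: section > html > label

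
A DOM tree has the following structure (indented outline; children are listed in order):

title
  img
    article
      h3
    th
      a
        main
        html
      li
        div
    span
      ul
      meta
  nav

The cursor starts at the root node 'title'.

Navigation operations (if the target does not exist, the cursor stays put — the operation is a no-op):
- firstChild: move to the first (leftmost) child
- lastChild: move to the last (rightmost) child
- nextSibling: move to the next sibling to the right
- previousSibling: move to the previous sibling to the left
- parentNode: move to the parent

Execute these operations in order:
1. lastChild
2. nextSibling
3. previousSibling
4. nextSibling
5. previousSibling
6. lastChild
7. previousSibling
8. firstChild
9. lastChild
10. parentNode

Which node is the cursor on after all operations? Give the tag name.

Answer: a

Derivation:
After 1 (lastChild): nav
After 2 (nextSibling): nav (no-op, stayed)
After 3 (previousSibling): img
After 4 (nextSibling): nav
After 5 (previousSibling): img
After 6 (lastChild): span
After 7 (previousSibling): th
After 8 (firstChild): a
After 9 (lastChild): html
After 10 (parentNode): a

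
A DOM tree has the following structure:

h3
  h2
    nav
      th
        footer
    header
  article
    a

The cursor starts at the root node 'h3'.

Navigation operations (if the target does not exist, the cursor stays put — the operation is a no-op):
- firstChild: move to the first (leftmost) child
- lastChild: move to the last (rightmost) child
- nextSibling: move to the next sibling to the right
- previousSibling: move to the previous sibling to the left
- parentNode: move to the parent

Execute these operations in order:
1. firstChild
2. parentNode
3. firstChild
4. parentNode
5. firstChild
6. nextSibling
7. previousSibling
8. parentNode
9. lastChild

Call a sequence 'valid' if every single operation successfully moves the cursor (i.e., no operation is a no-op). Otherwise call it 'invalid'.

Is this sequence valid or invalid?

Answer: valid

Derivation:
After 1 (firstChild): h2
After 2 (parentNode): h3
After 3 (firstChild): h2
After 4 (parentNode): h3
After 5 (firstChild): h2
After 6 (nextSibling): article
After 7 (previousSibling): h2
After 8 (parentNode): h3
After 9 (lastChild): article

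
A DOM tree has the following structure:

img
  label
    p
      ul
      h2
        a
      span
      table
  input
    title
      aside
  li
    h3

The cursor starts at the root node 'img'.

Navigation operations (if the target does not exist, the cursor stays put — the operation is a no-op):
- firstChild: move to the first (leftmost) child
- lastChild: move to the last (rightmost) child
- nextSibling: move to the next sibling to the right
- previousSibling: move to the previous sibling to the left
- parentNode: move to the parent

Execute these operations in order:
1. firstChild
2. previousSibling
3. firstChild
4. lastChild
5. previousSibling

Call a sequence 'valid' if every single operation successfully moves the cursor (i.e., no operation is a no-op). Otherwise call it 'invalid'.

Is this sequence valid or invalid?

Answer: invalid

Derivation:
After 1 (firstChild): label
After 2 (previousSibling): label (no-op, stayed)
After 3 (firstChild): p
After 4 (lastChild): table
After 5 (previousSibling): span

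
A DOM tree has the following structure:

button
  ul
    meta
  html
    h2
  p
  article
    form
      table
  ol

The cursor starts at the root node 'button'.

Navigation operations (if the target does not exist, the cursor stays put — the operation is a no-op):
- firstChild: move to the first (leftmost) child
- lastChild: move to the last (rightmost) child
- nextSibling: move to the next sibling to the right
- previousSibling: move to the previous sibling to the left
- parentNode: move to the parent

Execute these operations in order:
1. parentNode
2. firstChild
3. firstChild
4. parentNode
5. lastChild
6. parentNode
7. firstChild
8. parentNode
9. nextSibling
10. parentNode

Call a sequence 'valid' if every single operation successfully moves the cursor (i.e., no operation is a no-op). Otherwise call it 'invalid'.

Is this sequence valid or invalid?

After 1 (parentNode): button (no-op, stayed)
After 2 (firstChild): ul
After 3 (firstChild): meta
After 4 (parentNode): ul
After 5 (lastChild): meta
After 6 (parentNode): ul
After 7 (firstChild): meta
After 8 (parentNode): ul
After 9 (nextSibling): html
After 10 (parentNode): button

Answer: invalid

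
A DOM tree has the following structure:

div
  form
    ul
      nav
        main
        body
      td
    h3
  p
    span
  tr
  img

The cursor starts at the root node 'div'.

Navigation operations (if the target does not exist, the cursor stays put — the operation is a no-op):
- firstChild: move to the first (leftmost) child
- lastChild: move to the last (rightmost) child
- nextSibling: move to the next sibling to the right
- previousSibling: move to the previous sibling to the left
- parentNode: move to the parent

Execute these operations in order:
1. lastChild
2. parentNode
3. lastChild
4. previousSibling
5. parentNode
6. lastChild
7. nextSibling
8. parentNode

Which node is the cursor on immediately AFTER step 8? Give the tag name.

Answer: div

Derivation:
After 1 (lastChild): img
After 2 (parentNode): div
After 3 (lastChild): img
After 4 (previousSibling): tr
After 5 (parentNode): div
After 6 (lastChild): img
After 7 (nextSibling): img (no-op, stayed)
After 8 (parentNode): div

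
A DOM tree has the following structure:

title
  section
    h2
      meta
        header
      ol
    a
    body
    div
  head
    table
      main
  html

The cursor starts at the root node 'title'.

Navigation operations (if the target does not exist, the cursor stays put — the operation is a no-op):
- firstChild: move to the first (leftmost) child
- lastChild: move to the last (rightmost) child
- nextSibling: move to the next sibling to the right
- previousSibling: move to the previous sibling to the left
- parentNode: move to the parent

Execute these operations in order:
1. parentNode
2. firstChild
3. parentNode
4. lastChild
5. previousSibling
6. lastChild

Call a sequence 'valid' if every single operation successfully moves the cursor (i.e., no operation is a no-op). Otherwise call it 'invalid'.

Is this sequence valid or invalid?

Answer: invalid

Derivation:
After 1 (parentNode): title (no-op, stayed)
After 2 (firstChild): section
After 3 (parentNode): title
After 4 (lastChild): html
After 5 (previousSibling): head
After 6 (lastChild): table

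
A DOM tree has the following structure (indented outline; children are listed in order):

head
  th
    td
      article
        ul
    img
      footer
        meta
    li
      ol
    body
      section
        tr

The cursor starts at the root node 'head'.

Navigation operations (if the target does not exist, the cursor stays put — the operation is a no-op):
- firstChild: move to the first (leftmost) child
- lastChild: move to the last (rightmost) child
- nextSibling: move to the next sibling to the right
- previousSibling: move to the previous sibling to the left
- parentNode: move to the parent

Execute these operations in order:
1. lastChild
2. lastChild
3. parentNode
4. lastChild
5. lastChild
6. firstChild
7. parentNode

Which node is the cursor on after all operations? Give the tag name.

After 1 (lastChild): th
After 2 (lastChild): body
After 3 (parentNode): th
After 4 (lastChild): body
After 5 (lastChild): section
After 6 (firstChild): tr
After 7 (parentNode): section

Answer: section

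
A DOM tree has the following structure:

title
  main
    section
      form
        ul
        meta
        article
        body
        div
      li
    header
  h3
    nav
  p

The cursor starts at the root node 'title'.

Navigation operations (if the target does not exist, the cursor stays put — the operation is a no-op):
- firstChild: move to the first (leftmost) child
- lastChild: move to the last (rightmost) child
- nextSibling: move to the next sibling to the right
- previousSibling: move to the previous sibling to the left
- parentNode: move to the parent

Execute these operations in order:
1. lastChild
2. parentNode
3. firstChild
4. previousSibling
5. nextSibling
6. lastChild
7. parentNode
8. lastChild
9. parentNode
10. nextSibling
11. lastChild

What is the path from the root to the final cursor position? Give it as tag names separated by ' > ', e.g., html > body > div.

After 1 (lastChild): p
After 2 (parentNode): title
After 3 (firstChild): main
After 4 (previousSibling): main (no-op, stayed)
After 5 (nextSibling): h3
After 6 (lastChild): nav
After 7 (parentNode): h3
After 8 (lastChild): nav
After 9 (parentNode): h3
After 10 (nextSibling): p
After 11 (lastChild): p (no-op, stayed)

Answer: title > p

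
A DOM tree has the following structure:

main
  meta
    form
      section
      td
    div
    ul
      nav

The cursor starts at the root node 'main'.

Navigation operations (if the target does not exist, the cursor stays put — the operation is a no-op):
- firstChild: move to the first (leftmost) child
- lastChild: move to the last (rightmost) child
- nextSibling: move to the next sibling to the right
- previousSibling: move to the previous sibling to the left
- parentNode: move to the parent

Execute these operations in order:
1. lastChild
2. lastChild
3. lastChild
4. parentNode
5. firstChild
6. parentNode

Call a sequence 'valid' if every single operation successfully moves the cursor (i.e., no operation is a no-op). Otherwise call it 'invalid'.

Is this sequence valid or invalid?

After 1 (lastChild): meta
After 2 (lastChild): ul
After 3 (lastChild): nav
After 4 (parentNode): ul
After 5 (firstChild): nav
After 6 (parentNode): ul

Answer: valid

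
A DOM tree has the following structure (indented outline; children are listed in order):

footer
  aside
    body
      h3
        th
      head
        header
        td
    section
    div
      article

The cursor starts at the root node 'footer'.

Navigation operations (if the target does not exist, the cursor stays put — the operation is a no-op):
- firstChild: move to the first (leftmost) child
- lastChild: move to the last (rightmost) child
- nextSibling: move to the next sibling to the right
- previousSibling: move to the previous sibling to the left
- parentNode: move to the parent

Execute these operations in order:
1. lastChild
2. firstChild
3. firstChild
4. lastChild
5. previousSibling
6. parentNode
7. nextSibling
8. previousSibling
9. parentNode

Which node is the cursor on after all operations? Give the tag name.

After 1 (lastChild): aside
After 2 (firstChild): body
After 3 (firstChild): h3
After 4 (lastChild): th
After 5 (previousSibling): th (no-op, stayed)
After 6 (parentNode): h3
After 7 (nextSibling): head
After 8 (previousSibling): h3
After 9 (parentNode): body

Answer: body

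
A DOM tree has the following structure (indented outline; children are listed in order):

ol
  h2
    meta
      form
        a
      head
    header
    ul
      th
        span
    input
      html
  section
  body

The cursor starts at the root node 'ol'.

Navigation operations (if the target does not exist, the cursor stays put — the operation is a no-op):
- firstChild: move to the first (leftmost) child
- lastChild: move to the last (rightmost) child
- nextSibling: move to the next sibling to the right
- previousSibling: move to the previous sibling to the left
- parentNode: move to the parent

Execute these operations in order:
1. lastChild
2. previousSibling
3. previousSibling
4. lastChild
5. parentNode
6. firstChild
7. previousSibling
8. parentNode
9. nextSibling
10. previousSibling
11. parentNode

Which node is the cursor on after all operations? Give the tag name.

After 1 (lastChild): body
After 2 (previousSibling): section
After 3 (previousSibling): h2
After 4 (lastChild): input
After 5 (parentNode): h2
After 6 (firstChild): meta
After 7 (previousSibling): meta (no-op, stayed)
After 8 (parentNode): h2
After 9 (nextSibling): section
After 10 (previousSibling): h2
After 11 (parentNode): ol

Answer: ol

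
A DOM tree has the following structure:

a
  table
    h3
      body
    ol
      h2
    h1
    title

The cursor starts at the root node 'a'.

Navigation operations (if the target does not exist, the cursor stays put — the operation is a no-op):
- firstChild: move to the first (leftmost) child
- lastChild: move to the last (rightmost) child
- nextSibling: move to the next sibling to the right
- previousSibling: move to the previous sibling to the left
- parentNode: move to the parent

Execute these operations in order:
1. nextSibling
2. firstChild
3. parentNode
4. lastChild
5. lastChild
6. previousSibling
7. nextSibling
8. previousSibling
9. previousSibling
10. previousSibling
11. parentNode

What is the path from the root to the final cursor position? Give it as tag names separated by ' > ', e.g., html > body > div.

After 1 (nextSibling): a (no-op, stayed)
After 2 (firstChild): table
After 3 (parentNode): a
After 4 (lastChild): table
After 5 (lastChild): title
After 6 (previousSibling): h1
After 7 (nextSibling): title
After 8 (previousSibling): h1
After 9 (previousSibling): ol
After 10 (previousSibling): h3
After 11 (parentNode): table

Answer: a > table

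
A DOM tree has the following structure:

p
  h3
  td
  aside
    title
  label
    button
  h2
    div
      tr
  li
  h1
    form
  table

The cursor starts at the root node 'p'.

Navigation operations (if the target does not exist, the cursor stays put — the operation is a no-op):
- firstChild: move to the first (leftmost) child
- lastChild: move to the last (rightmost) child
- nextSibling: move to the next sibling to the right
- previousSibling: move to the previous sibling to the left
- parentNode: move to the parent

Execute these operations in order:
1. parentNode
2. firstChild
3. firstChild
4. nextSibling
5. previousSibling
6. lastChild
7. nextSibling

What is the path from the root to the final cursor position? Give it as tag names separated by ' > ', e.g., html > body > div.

After 1 (parentNode): p (no-op, stayed)
After 2 (firstChild): h3
After 3 (firstChild): h3 (no-op, stayed)
After 4 (nextSibling): td
After 5 (previousSibling): h3
After 6 (lastChild): h3 (no-op, stayed)
After 7 (nextSibling): td

Answer: p > td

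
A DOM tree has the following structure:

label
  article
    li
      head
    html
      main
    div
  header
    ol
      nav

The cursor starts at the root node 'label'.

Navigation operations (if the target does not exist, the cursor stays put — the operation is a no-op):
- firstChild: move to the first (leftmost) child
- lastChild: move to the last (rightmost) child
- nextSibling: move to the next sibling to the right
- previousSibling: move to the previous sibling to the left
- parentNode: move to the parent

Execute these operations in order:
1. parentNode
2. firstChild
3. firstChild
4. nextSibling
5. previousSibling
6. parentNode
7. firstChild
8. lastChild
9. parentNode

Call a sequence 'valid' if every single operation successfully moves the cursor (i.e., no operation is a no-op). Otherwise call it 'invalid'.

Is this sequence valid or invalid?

Answer: invalid

Derivation:
After 1 (parentNode): label (no-op, stayed)
After 2 (firstChild): article
After 3 (firstChild): li
After 4 (nextSibling): html
After 5 (previousSibling): li
After 6 (parentNode): article
After 7 (firstChild): li
After 8 (lastChild): head
After 9 (parentNode): li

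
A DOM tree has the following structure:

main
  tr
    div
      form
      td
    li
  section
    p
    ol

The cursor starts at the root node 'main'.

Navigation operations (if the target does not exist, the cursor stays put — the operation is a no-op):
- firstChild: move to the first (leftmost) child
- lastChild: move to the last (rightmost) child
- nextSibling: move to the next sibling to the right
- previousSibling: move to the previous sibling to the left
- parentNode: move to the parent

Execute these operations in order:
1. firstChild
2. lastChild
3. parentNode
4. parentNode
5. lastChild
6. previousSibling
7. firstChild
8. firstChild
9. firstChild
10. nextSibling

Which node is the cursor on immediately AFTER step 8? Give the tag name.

Answer: form

Derivation:
After 1 (firstChild): tr
After 2 (lastChild): li
After 3 (parentNode): tr
After 4 (parentNode): main
After 5 (lastChild): section
After 6 (previousSibling): tr
After 7 (firstChild): div
After 8 (firstChild): form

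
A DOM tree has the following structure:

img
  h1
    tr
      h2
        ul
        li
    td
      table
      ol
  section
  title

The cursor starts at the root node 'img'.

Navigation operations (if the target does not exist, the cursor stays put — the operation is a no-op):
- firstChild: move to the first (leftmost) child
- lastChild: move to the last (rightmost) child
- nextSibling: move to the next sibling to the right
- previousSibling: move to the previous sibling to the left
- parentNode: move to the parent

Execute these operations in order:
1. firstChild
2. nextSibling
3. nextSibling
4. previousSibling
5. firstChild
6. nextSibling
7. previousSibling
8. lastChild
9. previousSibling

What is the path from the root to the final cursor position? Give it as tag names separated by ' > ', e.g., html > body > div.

After 1 (firstChild): h1
After 2 (nextSibling): section
After 3 (nextSibling): title
After 4 (previousSibling): section
After 5 (firstChild): section (no-op, stayed)
After 6 (nextSibling): title
After 7 (previousSibling): section
After 8 (lastChild): section (no-op, stayed)
After 9 (previousSibling): h1

Answer: img > h1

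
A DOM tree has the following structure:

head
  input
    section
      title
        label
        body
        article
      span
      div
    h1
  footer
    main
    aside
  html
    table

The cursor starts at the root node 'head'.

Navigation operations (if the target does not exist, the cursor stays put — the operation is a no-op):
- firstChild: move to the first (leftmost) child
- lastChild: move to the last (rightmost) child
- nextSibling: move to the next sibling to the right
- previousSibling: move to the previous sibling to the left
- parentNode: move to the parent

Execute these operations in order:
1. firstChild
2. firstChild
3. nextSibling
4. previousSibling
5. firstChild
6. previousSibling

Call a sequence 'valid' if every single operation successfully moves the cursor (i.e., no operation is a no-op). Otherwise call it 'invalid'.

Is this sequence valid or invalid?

After 1 (firstChild): input
After 2 (firstChild): section
After 3 (nextSibling): h1
After 4 (previousSibling): section
After 5 (firstChild): title
After 6 (previousSibling): title (no-op, stayed)

Answer: invalid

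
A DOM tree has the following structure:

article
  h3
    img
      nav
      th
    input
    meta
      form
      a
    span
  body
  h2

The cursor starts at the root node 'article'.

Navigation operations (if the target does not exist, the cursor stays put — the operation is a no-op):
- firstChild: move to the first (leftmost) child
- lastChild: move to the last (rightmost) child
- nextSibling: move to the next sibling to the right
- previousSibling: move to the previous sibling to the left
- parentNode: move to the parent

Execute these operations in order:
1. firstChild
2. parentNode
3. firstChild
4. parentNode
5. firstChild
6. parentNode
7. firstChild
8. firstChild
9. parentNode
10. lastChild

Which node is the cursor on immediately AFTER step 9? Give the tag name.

Answer: h3

Derivation:
After 1 (firstChild): h3
After 2 (parentNode): article
After 3 (firstChild): h3
After 4 (parentNode): article
After 5 (firstChild): h3
After 6 (parentNode): article
After 7 (firstChild): h3
After 8 (firstChild): img
After 9 (parentNode): h3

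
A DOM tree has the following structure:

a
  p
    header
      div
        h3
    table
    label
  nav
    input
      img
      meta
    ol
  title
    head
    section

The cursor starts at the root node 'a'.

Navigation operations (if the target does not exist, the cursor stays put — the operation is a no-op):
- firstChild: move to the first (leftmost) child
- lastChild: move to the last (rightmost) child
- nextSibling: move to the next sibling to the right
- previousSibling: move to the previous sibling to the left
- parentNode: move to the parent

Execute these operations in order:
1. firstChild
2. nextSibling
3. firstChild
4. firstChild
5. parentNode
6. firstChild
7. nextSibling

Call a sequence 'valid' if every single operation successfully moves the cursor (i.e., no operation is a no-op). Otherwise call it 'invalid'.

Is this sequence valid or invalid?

After 1 (firstChild): p
After 2 (nextSibling): nav
After 3 (firstChild): input
After 4 (firstChild): img
After 5 (parentNode): input
After 6 (firstChild): img
After 7 (nextSibling): meta

Answer: valid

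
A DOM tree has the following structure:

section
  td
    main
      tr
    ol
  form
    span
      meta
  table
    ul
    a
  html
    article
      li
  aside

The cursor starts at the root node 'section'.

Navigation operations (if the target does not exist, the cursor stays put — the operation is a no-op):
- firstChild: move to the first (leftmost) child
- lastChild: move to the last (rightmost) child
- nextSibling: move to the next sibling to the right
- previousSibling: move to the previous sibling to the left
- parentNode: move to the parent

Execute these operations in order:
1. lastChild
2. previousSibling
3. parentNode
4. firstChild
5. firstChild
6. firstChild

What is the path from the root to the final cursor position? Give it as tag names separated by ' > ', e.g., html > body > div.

Answer: section > td > main > tr

Derivation:
After 1 (lastChild): aside
After 2 (previousSibling): html
After 3 (parentNode): section
After 4 (firstChild): td
After 5 (firstChild): main
After 6 (firstChild): tr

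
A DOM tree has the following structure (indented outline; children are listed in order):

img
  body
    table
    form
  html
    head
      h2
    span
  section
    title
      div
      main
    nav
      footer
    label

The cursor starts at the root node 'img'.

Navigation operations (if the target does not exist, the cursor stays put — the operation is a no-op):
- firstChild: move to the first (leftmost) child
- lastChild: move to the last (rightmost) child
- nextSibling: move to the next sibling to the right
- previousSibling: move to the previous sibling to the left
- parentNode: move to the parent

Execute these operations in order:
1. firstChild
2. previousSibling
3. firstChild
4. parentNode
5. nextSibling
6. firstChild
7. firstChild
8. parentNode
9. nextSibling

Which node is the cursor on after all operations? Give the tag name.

After 1 (firstChild): body
After 2 (previousSibling): body (no-op, stayed)
After 3 (firstChild): table
After 4 (parentNode): body
After 5 (nextSibling): html
After 6 (firstChild): head
After 7 (firstChild): h2
After 8 (parentNode): head
After 9 (nextSibling): span

Answer: span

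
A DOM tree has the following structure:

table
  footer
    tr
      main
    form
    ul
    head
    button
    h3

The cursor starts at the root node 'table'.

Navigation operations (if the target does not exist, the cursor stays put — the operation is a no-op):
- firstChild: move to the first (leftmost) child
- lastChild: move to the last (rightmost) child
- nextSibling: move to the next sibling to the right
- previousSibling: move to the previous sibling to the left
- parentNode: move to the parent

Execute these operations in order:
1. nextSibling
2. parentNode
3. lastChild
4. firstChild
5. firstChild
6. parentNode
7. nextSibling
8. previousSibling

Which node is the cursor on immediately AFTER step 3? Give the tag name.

After 1 (nextSibling): table (no-op, stayed)
After 2 (parentNode): table (no-op, stayed)
After 3 (lastChild): footer

Answer: footer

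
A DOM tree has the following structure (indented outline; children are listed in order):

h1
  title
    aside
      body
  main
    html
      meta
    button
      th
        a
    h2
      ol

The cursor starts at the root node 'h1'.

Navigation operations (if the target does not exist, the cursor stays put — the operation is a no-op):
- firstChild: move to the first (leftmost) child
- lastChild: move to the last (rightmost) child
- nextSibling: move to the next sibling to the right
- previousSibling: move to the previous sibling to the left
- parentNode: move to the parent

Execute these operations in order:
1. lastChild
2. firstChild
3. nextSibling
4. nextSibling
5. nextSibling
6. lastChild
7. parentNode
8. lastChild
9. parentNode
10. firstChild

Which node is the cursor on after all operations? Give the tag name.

Answer: ol

Derivation:
After 1 (lastChild): main
After 2 (firstChild): html
After 3 (nextSibling): button
After 4 (nextSibling): h2
After 5 (nextSibling): h2 (no-op, stayed)
After 6 (lastChild): ol
After 7 (parentNode): h2
After 8 (lastChild): ol
After 9 (parentNode): h2
After 10 (firstChild): ol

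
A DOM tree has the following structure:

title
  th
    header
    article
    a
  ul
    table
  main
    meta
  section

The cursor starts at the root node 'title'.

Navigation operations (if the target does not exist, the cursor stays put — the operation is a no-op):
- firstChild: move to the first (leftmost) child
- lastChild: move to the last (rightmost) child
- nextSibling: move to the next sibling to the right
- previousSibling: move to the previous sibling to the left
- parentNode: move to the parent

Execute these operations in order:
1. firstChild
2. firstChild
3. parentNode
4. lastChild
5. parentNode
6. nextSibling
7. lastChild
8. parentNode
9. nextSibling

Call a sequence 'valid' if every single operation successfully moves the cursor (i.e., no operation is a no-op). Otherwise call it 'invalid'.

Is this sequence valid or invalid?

After 1 (firstChild): th
After 2 (firstChild): header
After 3 (parentNode): th
After 4 (lastChild): a
After 5 (parentNode): th
After 6 (nextSibling): ul
After 7 (lastChild): table
After 8 (parentNode): ul
After 9 (nextSibling): main

Answer: valid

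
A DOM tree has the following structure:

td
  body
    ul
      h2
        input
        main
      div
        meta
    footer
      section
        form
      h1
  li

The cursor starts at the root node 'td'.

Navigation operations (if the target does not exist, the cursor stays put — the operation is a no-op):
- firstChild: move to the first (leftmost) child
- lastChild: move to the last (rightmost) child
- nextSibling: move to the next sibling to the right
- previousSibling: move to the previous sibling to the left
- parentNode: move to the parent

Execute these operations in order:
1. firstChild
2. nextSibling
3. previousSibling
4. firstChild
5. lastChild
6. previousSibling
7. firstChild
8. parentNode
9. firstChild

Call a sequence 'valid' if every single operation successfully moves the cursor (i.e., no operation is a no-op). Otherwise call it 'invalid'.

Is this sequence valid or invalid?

After 1 (firstChild): body
After 2 (nextSibling): li
After 3 (previousSibling): body
After 4 (firstChild): ul
After 5 (lastChild): div
After 6 (previousSibling): h2
After 7 (firstChild): input
After 8 (parentNode): h2
After 9 (firstChild): input

Answer: valid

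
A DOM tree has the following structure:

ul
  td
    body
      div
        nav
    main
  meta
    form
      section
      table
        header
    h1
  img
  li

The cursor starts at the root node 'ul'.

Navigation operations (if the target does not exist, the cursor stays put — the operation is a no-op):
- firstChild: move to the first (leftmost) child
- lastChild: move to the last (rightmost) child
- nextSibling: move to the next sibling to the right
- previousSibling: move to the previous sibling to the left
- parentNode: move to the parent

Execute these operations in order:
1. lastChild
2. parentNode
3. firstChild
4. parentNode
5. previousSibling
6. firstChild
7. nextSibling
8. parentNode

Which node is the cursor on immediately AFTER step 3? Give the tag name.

Answer: td

Derivation:
After 1 (lastChild): li
After 2 (parentNode): ul
After 3 (firstChild): td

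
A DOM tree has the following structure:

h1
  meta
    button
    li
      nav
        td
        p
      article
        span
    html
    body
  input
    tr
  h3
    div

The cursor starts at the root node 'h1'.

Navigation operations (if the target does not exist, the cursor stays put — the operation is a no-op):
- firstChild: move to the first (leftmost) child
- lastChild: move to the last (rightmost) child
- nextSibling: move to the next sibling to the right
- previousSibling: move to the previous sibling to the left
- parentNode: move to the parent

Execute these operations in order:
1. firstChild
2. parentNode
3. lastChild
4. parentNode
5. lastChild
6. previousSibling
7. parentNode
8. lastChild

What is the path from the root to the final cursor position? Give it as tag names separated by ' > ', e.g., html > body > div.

Answer: h1 > h3

Derivation:
After 1 (firstChild): meta
After 2 (parentNode): h1
After 3 (lastChild): h3
After 4 (parentNode): h1
After 5 (lastChild): h3
After 6 (previousSibling): input
After 7 (parentNode): h1
After 8 (lastChild): h3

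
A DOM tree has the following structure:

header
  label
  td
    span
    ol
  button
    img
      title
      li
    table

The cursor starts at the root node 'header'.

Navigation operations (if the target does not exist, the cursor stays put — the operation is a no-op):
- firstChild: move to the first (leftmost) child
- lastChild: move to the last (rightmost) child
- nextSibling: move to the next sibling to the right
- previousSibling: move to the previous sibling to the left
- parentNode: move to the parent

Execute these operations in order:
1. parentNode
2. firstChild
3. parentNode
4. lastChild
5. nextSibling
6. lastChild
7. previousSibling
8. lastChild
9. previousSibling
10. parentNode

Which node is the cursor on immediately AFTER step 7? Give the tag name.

After 1 (parentNode): header (no-op, stayed)
After 2 (firstChild): label
After 3 (parentNode): header
After 4 (lastChild): button
After 5 (nextSibling): button (no-op, stayed)
After 6 (lastChild): table
After 7 (previousSibling): img

Answer: img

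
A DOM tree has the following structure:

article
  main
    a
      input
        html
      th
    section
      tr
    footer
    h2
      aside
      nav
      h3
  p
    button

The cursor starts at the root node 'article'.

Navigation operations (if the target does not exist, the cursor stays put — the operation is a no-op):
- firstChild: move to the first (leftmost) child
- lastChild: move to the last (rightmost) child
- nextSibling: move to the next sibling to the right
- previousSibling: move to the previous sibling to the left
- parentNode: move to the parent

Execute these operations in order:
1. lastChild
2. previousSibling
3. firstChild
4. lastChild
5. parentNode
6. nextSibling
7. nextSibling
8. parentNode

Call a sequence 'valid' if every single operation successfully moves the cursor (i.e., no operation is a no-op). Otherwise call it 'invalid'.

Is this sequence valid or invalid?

Answer: valid

Derivation:
After 1 (lastChild): p
After 2 (previousSibling): main
After 3 (firstChild): a
After 4 (lastChild): th
After 5 (parentNode): a
After 6 (nextSibling): section
After 7 (nextSibling): footer
After 8 (parentNode): main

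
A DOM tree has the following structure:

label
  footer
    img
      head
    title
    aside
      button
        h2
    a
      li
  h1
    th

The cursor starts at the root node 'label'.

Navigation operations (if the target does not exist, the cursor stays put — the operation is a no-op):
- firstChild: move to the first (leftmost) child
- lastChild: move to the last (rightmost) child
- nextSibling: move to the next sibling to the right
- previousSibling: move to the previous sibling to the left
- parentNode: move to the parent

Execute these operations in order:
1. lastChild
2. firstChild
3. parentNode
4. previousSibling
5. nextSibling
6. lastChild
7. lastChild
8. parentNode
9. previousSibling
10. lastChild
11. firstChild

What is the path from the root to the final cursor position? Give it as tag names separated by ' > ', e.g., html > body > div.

Answer: label > footer > a > li

Derivation:
After 1 (lastChild): h1
After 2 (firstChild): th
After 3 (parentNode): h1
After 4 (previousSibling): footer
After 5 (nextSibling): h1
After 6 (lastChild): th
After 7 (lastChild): th (no-op, stayed)
After 8 (parentNode): h1
After 9 (previousSibling): footer
After 10 (lastChild): a
After 11 (firstChild): li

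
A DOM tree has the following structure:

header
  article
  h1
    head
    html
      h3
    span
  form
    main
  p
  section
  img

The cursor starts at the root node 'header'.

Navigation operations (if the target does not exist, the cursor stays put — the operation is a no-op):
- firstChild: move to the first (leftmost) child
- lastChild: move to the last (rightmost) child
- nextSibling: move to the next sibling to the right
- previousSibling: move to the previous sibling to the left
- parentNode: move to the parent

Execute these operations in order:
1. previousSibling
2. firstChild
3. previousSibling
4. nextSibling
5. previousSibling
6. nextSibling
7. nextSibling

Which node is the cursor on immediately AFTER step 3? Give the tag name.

After 1 (previousSibling): header (no-op, stayed)
After 2 (firstChild): article
After 3 (previousSibling): article (no-op, stayed)

Answer: article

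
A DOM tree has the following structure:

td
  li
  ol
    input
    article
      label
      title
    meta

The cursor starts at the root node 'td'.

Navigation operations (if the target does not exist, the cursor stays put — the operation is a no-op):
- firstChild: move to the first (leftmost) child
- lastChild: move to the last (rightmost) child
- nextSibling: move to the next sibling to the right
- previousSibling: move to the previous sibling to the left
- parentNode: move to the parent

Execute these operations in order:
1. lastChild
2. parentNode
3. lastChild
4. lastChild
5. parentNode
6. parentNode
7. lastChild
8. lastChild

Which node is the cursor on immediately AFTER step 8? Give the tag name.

After 1 (lastChild): ol
After 2 (parentNode): td
After 3 (lastChild): ol
After 4 (lastChild): meta
After 5 (parentNode): ol
After 6 (parentNode): td
After 7 (lastChild): ol
After 8 (lastChild): meta

Answer: meta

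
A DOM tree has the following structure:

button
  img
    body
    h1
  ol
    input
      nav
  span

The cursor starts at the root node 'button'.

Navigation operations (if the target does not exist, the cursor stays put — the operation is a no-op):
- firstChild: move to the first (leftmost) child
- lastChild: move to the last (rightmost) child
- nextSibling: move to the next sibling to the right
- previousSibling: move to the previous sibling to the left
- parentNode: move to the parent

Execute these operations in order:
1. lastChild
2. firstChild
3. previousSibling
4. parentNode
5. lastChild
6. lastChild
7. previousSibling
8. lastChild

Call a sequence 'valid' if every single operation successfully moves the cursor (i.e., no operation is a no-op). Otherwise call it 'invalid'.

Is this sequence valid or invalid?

After 1 (lastChild): span
After 2 (firstChild): span (no-op, stayed)
After 3 (previousSibling): ol
After 4 (parentNode): button
After 5 (lastChild): span
After 6 (lastChild): span (no-op, stayed)
After 7 (previousSibling): ol
After 8 (lastChild): input

Answer: invalid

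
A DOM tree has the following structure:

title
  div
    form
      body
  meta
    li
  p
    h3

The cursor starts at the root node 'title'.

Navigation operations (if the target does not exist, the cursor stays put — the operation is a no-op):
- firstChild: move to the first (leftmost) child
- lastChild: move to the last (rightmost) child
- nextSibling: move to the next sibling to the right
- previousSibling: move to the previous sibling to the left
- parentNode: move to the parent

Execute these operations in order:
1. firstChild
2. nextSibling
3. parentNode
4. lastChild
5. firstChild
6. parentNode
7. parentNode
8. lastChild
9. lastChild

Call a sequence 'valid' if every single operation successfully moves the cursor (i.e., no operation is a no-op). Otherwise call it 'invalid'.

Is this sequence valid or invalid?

Answer: valid

Derivation:
After 1 (firstChild): div
After 2 (nextSibling): meta
After 3 (parentNode): title
After 4 (lastChild): p
After 5 (firstChild): h3
After 6 (parentNode): p
After 7 (parentNode): title
After 8 (lastChild): p
After 9 (lastChild): h3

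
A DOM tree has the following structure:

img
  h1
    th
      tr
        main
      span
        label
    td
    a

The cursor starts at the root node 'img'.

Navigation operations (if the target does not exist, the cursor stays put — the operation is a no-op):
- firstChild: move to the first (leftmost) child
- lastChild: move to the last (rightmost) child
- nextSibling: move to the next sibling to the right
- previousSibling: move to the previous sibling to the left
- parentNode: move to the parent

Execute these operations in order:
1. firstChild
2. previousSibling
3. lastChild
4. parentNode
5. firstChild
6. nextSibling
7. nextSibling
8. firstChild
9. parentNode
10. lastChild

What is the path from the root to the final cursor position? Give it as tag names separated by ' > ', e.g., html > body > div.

Answer: img > h1 > a

Derivation:
After 1 (firstChild): h1
After 2 (previousSibling): h1 (no-op, stayed)
After 3 (lastChild): a
After 4 (parentNode): h1
After 5 (firstChild): th
After 6 (nextSibling): td
After 7 (nextSibling): a
After 8 (firstChild): a (no-op, stayed)
After 9 (parentNode): h1
After 10 (lastChild): a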